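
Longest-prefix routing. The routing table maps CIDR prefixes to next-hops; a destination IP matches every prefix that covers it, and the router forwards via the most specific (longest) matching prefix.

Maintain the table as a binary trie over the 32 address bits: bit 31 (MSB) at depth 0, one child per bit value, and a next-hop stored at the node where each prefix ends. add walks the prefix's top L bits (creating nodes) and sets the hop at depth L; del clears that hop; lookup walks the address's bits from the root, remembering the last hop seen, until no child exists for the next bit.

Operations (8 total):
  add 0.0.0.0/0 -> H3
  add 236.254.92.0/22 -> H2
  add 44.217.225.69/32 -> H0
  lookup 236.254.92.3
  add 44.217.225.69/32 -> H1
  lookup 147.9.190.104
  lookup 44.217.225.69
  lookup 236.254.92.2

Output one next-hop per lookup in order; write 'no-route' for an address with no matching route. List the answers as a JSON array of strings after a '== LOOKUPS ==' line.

Process each operation:
  add 0.0.0.0/0 -> H3 at depth 0
  add 236.254.92.0/22 -> H2 at depth 22
  add 44.217.225.69/32 -> H0 at depth 32
  Q 236.254.92.3: descend 1110110011111110010111 ; hops seen [H3,H2] ; pick H2
  add 44.217.225.69/32 -> H1 at depth 32
  Q 147.9.190.104: descend 1 ; hops seen [H3] ; pick H3
  Q 44.217.225.69: descend 00101100110110011110000101000101 ; hops seen [H3,H1] ; pick H1
  Q 236.254.92.2: descend 1110110011111110010111 ; hops seen [H3,H2] ; pick H2

== LOOKUPS ==
["H2","H3","H1","H2"]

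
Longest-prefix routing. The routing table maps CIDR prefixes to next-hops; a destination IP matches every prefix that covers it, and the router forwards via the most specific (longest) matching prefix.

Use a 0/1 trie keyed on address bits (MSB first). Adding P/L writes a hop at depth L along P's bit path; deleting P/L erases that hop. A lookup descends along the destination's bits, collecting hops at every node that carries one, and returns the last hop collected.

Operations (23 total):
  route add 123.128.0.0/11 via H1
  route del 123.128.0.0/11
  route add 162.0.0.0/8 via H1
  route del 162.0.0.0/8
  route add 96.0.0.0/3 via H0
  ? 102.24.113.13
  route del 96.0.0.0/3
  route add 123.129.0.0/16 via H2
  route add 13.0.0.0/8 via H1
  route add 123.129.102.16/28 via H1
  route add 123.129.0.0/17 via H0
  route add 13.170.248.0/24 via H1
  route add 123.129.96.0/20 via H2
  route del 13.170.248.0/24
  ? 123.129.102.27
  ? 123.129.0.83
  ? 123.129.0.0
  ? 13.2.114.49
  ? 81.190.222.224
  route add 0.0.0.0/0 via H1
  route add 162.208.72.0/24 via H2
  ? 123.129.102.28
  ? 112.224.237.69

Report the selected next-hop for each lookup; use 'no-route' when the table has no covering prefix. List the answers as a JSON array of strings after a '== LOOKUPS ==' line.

Apply in order:
  add 123.128.0.0/11 -> H1 at depth 11
  del 123.128.0.0/11 (clear depth 11)
  add 162.0.0.0/8 -> H1 at depth 8
  del 162.0.0.0/8 (clear depth 8)
  add 96.0.0.0/3 -> H0 at depth 3
  Q 102.24.113.13: descend 011 ; hops seen [H0] ; pick H0
  del 96.0.0.0/3 (clear depth 3)
  add 123.129.0.0/16 -> H2 at depth 16
  add 13.0.0.0/8 -> H1 at depth 8
  add 123.129.102.16/28 -> H1 at depth 28
  add 123.129.0.0/17 -> H0 at depth 17
  add 13.170.248.0/24 -> H1 at depth 24
  add 123.129.96.0/20 -> H2 at depth 20
  del 13.170.248.0/24 (clear depth 24)
  Q 123.129.102.27: descend 0111101110000001011001100001 ; hops seen [H2,H0,H2,H1] ; pick H1
  Q 123.129.0.83: descend 01111011100000010 ; hops seen [H2,H0] ; pick H0
  Q 123.129.0.0: descend 01111011100000010 ; hops seen [H2,H0] ; pick H0
  Q 13.2.114.49: descend 00001101 ; hops seen [H1] ; pick H1
  Q 81.190.222.224: descend 01 ; hops seen [∅] ; pick no-route
  add 0.0.0.0/0 -> H1 at depth 0
  add 162.208.72.0/24 -> H2 at depth 24
  Q 123.129.102.28: descend 0111101110000001011001100001 ; hops seen [H1,H2,H0,H2,H1] ; pick H1
  Q 112.224.237.69: descend 0111 ; hops seen [H1] ; pick H1

== LOOKUPS ==
["H0","H1","H0","H0","H1","no-route","H1","H1"]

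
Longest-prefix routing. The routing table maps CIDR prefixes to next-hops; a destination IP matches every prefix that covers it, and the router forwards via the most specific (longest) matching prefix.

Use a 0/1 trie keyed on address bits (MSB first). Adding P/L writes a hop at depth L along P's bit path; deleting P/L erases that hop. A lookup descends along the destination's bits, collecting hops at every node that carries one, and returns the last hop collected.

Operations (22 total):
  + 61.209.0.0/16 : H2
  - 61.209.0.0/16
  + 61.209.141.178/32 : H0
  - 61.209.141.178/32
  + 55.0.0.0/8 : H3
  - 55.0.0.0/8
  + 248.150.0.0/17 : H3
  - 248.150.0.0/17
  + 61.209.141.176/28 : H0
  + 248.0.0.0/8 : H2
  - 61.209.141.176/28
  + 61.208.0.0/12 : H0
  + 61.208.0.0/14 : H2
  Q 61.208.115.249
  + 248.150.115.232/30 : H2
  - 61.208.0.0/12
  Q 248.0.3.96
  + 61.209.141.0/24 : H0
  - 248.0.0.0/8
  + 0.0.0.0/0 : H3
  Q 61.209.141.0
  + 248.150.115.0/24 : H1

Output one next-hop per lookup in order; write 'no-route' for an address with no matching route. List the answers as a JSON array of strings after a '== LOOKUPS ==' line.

Process each operation:
  + 61.209.0.0/16 (H2) depth=16
  del 61.209.0.0/16 (clear depth 16)
  + 61.209.141.178/32 (H0) depth=32
  del 61.209.141.178/32 (clear depth 32)
  + 55.0.0.0/8 (H3) depth=8
  del 55.0.0.0/8 (clear depth 8)
  + 248.150.0.0/17 (H3) depth=17
  del 248.150.0.0/17 (clear depth 17)
  + 61.209.141.176/28 (H0) depth=28
  + 248.0.0.0/8 (H2) depth=8
  del 61.209.141.176/28 (clear depth 28)
  + 61.208.0.0/12 (H0) depth=12
  + 61.208.0.0/14 (H2) depth=14
  Q 61.208.115.249: descend 001111011101000 ; hops seen [H0,H2] ; pick H2
  + 248.150.115.232/30 (H2) depth=30
  del 61.208.0.0/12 (clear depth 12)
  Q 248.0.3.96: descend 11111000 ; hops seen [H2] ; pick H2
  + 61.209.141.0/24 (H0) depth=24
  del 248.0.0.0/8 (clear depth 8)
  + 0.0.0.0/0 (H3) depth=0
  Q 61.209.141.0: descend 001111011101000110001101 ; hops seen [H3,H2,H0] ; pick H0
  + 248.150.115.0/24 (H1) depth=24

== LOOKUPS ==
["H2","H2","H0"]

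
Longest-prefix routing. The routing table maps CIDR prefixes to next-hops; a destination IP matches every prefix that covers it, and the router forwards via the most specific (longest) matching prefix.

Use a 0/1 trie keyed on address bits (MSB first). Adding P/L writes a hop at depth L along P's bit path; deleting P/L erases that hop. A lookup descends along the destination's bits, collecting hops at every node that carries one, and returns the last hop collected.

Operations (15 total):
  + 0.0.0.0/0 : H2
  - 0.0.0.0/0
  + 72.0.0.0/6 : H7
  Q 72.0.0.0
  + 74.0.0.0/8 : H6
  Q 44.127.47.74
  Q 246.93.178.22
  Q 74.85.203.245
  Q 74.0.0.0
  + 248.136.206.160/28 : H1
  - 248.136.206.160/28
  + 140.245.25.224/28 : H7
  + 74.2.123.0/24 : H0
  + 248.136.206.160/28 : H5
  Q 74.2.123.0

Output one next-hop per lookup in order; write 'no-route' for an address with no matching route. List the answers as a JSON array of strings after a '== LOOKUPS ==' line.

Process each operation:
  + 0.0.0.0/0 (H2) depth=0
  - 0.0.0.0/0 clear@0
  + 72.0.0.0/6 (H7) depth=6
  ? 72.0.0.0  path d0:-→d1:-→d2:-→d3:-→d4:-→d5:-→d6:H7  best=H7
  + 74.0.0.0/8 (H6) depth=8
  ? 44.127.47.74  path d0:-→d1:-  best=no-route
  ? 246.93.178.22  path d0:-  best=no-route
  ? 74.85.203.245  path d0:-→d1:-→d2:-→d3:-→d4:-→d5:-→d6:H7→d7:-→d8:H6  best=H6
  ? 74.0.0.0  path d0:-→d1:-→d2:-→d3:-→d4:-→d5:-→d6:H7→d7:-→d8:H6  best=H6
  + 248.136.206.160/28 (H1) depth=28
  - 248.136.206.160/28 clear@28
  + 140.245.25.224/28 (H7) depth=28
  + 74.2.123.0/24 (H0) depth=24
  + 248.136.206.160/28 (H5) depth=28
  ? 74.2.123.0  path d0:-→d1:-→d2:-→d3:-→d4:-→d5:-→d6:H7→d7:-→d8:H6→d9:-→d10:-→d11:-→d12:-→d13:-→d14:-→d15:-→d16:-→d17:-→d18:-→d19:-→d20:-→d21:-→d22:-→d23:-→d24:H0  best=H0

== LOOKUPS ==
["H7","no-route","no-route","H6","H6","H0"]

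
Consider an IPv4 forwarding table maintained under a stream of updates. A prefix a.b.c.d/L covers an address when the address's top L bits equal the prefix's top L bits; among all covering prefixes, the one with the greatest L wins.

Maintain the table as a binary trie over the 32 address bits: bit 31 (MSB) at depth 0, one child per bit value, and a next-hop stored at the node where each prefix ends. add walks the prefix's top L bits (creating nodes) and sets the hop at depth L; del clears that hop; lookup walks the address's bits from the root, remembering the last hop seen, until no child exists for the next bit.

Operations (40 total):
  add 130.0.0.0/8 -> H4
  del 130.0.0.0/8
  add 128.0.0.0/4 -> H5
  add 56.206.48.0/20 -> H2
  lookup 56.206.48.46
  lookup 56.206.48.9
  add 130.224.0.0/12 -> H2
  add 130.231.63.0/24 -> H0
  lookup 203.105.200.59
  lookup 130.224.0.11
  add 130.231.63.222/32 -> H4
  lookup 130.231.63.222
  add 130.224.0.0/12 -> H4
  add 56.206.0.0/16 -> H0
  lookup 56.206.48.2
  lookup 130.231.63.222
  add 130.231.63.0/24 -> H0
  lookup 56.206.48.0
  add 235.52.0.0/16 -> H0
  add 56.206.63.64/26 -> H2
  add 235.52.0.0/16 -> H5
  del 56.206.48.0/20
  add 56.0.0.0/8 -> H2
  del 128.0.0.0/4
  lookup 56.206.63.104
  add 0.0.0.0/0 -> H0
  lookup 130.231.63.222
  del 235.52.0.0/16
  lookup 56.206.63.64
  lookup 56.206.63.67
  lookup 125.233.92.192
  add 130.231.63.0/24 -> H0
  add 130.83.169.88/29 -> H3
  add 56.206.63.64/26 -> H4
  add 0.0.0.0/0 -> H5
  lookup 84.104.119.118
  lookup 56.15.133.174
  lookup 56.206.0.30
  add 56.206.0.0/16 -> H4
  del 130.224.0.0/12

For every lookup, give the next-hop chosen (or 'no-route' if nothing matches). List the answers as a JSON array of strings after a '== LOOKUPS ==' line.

Trace:
  + 130.0.0.0/8 (H4) depth=8
  - 130.0.0.0/8 clear@8
  + 128.0.0.0/4 (H5) depth=4
  + 56.206.48.0/20 (H2) depth=20
  ? 56.206.48.46  path d0:-→d1:-→d2:-→d3:-→d4:-→d5:-→d6:-→d7:-→d8:-→d9:-→d10:-→d11:-→d12:-→d13:-→d14:-→d15:-→d16:-→d17:-→d18:-→d19:-→d20:H2  best=H2
  ? 56.206.48.9  path d0:-→d1:-→d2:-→d3:-→d4:-→d5:-→d6:-→d7:-→d8:-→d9:-→d10:-→d11:-→d12:-→d13:-→d14:-→d15:-→d16:-→d17:-→d18:-→d19:-→d20:H2  best=H2
  + 130.224.0.0/12 (H2) depth=12
  + 130.231.63.0/24 (H0) depth=24
  ? 203.105.200.59  path d0:-→d1:-  best=no-route
  ? 130.224.0.11  path d0:-→d1:-→d2:-→d3:-→d4:H5→d5:-→d6:-→d7:-→d8:-→d9:-→d10:-→d11:-→d12:H2→d13:-  best=H2
  + 130.231.63.222/32 (H4) depth=32
  ? 130.231.63.222  path d0:-→d1:-→d2:-→d3:-→d4:H5→d5:-→d6:-→d7:-→d8:-→d9:-→d10:-→d11:-→d12:H2→d13:-→d14:-→d15:-→d16:-→d17:-→d18:-→d19:-→d20:-→d21:-→d22:-→d23:-→d24:H0→d25:-→d26:-→d27:-→d28:-→d29:-→d30:-→d31:-→d32:H4  best=H4
  + 130.224.0.0/12 (H4) depth=12
  + 56.206.0.0/16 (H0) depth=16
  ? 56.206.48.2  path d0:-→d1:-→d2:-→d3:-→d4:-→d5:-→d6:-→d7:-→d8:-→d9:-→d10:-→d11:-→d12:-→d13:-→d14:-→d15:-→d16:H0→d17:-→d18:-→d19:-→d20:H2  best=H2
  ? 130.231.63.222  path d0:-→d1:-→d2:-→d3:-→d4:H5→d5:-→d6:-→d7:-→d8:-→d9:-→d10:-→d11:-→d12:H4→d13:-→d14:-→d15:-→d16:-→d17:-→d18:-→d19:-→d20:-→d21:-→d22:-→d23:-→d24:H0→d25:-→d26:-→d27:-→d28:-→d29:-→d30:-→d31:-→d32:H4  best=H4
  + 130.231.63.0/24 (H0) depth=24
  ? 56.206.48.0  path d0:-→d1:-→d2:-→d3:-→d4:-→d5:-→d6:-→d7:-→d8:-→d9:-→d10:-→d11:-→d12:-→d13:-→d14:-→d15:-→d16:H0→d17:-→d18:-→d19:-→d20:H2  best=H2
  + 235.52.0.0/16 (H0) depth=16
  + 56.206.63.64/26 (H2) depth=26
  + 235.52.0.0/16 (H5) depth=16
  - 56.206.48.0/20 clear@20
  + 56.0.0.0/8 (H2) depth=8
  - 128.0.0.0/4 clear@4
  ? 56.206.63.104  path d0:-→d1:-→d2:-→d3:-→d4:-→d5:-→d6:-→d7:-→d8:H2→d9:-→d10:-→d11:-→d12:-→d13:-→d14:-→d15:-→d16:H0→d17:-→d18:-→d19:-→d20:-→d21:-→d22:-→d23:-→d24:-→d25:-→d26:H2  best=H2
  + 0.0.0.0/0 (H0) depth=0
  ? 130.231.63.222  path d0:H0→d1:-→d2:-→d3:-→d4:-→d5:-→d6:-→d7:-→d8:-→d9:-→d10:-→d11:-→d12:H4→d13:-→d14:-→d15:-→d16:-→d17:-→d18:-→d19:-→d20:-→d21:-→d22:-→d23:-→d24:H0→d25:-→d26:-→d27:-→d28:-→d29:-→d30:-→d31:-→d32:H4  best=H4
  - 235.52.0.0/16 clear@16
  ? 56.206.63.64  path d0:H0→d1:-→d2:-→d3:-→d4:-→d5:-→d6:-→d7:-→d8:H2→d9:-→d10:-→d11:-→d12:-→d13:-→d14:-→d15:-→d16:H0→d17:-→d18:-→d19:-→d20:-→d21:-→d22:-→d23:-→d24:-→d25:-→d26:H2  best=H2
  ? 56.206.63.67  path d0:H0→d1:-→d2:-→d3:-→d4:-→d5:-→d6:-→d7:-→d8:H2→d9:-→d10:-→d11:-→d12:-→d13:-→d14:-→d15:-→d16:H0→d17:-→d18:-→d19:-→d20:-→d21:-→d22:-→d23:-→d24:-→d25:-→d26:H2  best=H2
  ? 125.233.92.192  path d0:H0→d1:-  best=H0
  + 130.231.63.0/24 (H0) depth=24
  + 130.83.169.88/29 (H3) depth=29
  + 56.206.63.64/26 (H4) depth=26
  + 0.0.0.0/0 (H5) depth=0
  ? 84.104.119.118  path d0:H5→d1:-  best=H5
  ? 56.15.133.174  path d0:H5→d1:-→d2:-→d3:-→d4:-→d5:-→d6:-→d7:-→d8:H2  best=H2
  ? 56.206.0.30  path d0:H5→d1:-→d2:-→d3:-→d4:-→d5:-→d6:-→d7:-→d8:H2→d9:-→d10:-→d11:-→d12:-→d13:-→d14:-→d15:-→d16:H0→d17:-→d18:-  best=H0
  + 56.206.0.0/16 (H4) depth=16
  - 130.224.0.0/12 clear@12

== LOOKUPS ==
["H2","H2","no-route","H2","H4","H2","H4","H2","H2","H4","H2","H2","H0","H5","H2","H0"]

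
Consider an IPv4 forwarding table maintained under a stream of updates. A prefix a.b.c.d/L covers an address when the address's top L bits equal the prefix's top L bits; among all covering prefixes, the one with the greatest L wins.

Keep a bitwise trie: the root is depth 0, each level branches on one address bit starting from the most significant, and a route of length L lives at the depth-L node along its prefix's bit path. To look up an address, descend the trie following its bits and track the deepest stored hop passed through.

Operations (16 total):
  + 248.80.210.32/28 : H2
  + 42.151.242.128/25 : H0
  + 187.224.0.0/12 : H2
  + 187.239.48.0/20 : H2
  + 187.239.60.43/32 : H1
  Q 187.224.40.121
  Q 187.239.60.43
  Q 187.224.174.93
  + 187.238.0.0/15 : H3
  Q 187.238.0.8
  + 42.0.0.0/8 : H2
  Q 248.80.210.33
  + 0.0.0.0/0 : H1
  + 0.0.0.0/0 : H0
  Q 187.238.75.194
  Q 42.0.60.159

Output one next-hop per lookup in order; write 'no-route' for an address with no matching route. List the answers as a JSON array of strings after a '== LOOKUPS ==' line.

Process each operation:
  add 248.80.210.32/28 -> H2 at depth 28
  add 42.151.242.128/25 -> H0 at depth 25
  add 187.224.0.0/12 -> H2 at depth 12
  add 187.239.48.0/20 -> H2 at depth 20
  add 187.239.60.43/32 -> H1 at depth 32
  lookup 187.224.40.121: bits 101110111110 walk d0:-→d1:-→d2:-→d3:-→d4:-→d5:-→d6:-→d7:-→d8:-→d9:-→d10:-→d11:-→d12:H2 -> H2
  lookup 187.239.60.43: bits 10111011111011110011110000101011 walk d0:-→d1:-→d2:-→d3:-→d4:-→d5:-→d6:-→d7:-→d8:-→d9:-→d10:-→d11:-→d12:H2→d13:-→d14:-→d15:-→d16:-→d17:-→d18:-→d19:-→d20:H2→d21:-→d22:-→d23:-→d24:-→d25:-→d26:-→d27:-→d28:-→d29:-→d30:-→d31:-→d32:H1 -> H1
  lookup 187.224.174.93: bits 101110111110 walk d0:-→d1:-→d2:-→d3:-→d4:-→d5:-→d6:-→d7:-→d8:-→d9:-→d10:-→d11:-→d12:H2 -> H2
  add 187.238.0.0/15 -> H3 at depth 15
  lookup 187.238.0.8: bits 101110111110111 walk d0:-→d1:-→d2:-→d3:-→d4:-→d5:-→d6:-→d7:-→d8:-→d9:-→d10:-→d11:-→d12:H2→d13:-→d14:-→d15:H3 -> H3
  add 42.0.0.0/8 -> H2 at depth 8
  lookup 248.80.210.33: bits 1111100001010000110100100010 walk d0:-→d1:-→d2:-→d3:-→d4:-→d5:-→d6:-→d7:-→d8:-→d9:-→d10:-→d11:-→d12:-→d13:-→d14:-→d15:-→d16:-→d17:-→d18:-→d19:-→d20:-→d21:-→d22:-→d23:-→d24:-→d25:-→d26:-→d27:-→d28:H2 -> H2
  add 0.0.0.0/0 -> H1 at depth 0
  add 0.0.0.0/0 -> H0 at depth 0
  lookup 187.238.75.194: bits 101110111110111 walk d0:H0→d1:-→d2:-→d3:-→d4:-→d5:-→d6:-→d7:-→d8:-→d9:-→d10:-→d11:-→d12:H2→d13:-→d14:-→d15:H3 -> H3
  lookup 42.0.60.159: bits 00101010 walk d0:H0→d1:-→d2:-→d3:-→d4:-→d5:-→d6:-→d7:-→d8:H2 -> H2

== LOOKUPS ==
["H2","H1","H2","H3","H2","H3","H2"]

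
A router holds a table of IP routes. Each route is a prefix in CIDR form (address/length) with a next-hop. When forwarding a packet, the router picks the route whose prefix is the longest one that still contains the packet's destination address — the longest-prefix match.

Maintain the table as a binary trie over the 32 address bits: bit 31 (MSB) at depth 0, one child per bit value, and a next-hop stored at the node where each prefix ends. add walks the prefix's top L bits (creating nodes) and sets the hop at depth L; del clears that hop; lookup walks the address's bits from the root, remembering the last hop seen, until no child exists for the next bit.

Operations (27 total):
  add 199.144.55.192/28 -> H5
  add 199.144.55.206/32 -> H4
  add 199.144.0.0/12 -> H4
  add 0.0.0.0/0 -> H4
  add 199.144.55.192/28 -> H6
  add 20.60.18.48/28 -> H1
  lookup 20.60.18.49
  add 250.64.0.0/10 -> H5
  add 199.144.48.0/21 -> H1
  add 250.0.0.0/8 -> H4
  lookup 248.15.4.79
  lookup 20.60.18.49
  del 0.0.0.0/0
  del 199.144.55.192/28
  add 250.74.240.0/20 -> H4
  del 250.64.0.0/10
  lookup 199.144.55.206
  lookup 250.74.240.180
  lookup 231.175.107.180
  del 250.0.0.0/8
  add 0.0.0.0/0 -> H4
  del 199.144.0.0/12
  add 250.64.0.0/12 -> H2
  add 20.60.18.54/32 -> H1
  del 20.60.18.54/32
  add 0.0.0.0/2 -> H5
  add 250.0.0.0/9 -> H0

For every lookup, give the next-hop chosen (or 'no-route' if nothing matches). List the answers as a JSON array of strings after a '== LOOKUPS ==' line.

Apply in order:
  + 199.144.55.192/28 (H5) depth=28
  + 199.144.55.206/32 (H4) depth=32
  + 199.144.0.0/12 (H4) depth=12
  + 0.0.0.0/0 (H4) depth=0
  + 199.144.55.192/28 (H6) depth=28
  + 20.60.18.48/28 (H1) depth=28
  ? 20.60.18.49  path d0:H4→d1:-→d2:-→d3:-→d4:-→d5:-→d6:-→d7:-→d8:-→d9:-→d10:-→d11:-→d12:-→d13:-→d14:-→d15:-→d16:-→d17:-→d18:-→d19:-→d20:-→d21:-→d22:-→d23:-→d24:-→d25:-→d26:-→d27:-→d28:H1  best=H1
  + 250.64.0.0/10 (H5) depth=10
  + 199.144.48.0/21 (H1) depth=21
  + 250.0.0.0/8 (H4) depth=8
  ? 248.15.4.79  path d0:H4→d1:-→d2:-→d3:-→d4:-→d5:-→d6:-  best=H4
  ? 20.60.18.49  path d0:H4→d1:-→d2:-→d3:-→d4:-→d5:-→d6:-→d7:-→d8:-→d9:-→d10:-→d11:-→d12:-→d13:-→d14:-→d15:-→d16:-→d17:-→d18:-→d19:-→d20:-→d21:-→d22:-→d23:-→d24:-→d25:-→d26:-→d27:-→d28:H1  best=H1
  - 0.0.0.0/0 clear@0
  - 199.144.55.192/28 clear@28
  + 250.74.240.0/20 (H4) depth=20
  - 250.64.0.0/10 clear@10
  ? 199.144.55.206  path d0:-→d1:-→d2:-→d3:-→d4:-→d5:-→d6:-→d7:-→d8:-→d9:-→d10:-→d11:-→d12:H4→d13:-→d14:-→d15:-→d16:-→d17:-→d18:-→d19:-→d20:-→d21:H1→d22:-→d23:-→d24:-→d25:-→d26:-→d27:-→d28:-→d29:-→d30:-→d31:-→d32:H4  best=H4
  ? 250.74.240.180  path d0:-→d1:-→d2:-→d3:-→d4:-→d5:-→d6:-→d7:-→d8:H4→d9:-→d10:-→d11:-→d12:-→d13:-→d14:-→d15:-→d16:-→d17:-→d18:-→d19:-→d20:H4  best=H4
  ? 231.175.107.180  path d0:-→d1:-→d2:-→d3:-  best=no-route
  - 250.0.0.0/8 clear@8
  + 0.0.0.0/0 (H4) depth=0
  - 199.144.0.0/12 clear@12
  + 250.64.0.0/12 (H2) depth=12
  + 20.60.18.54/32 (H1) depth=32
  - 20.60.18.54/32 clear@32
  + 0.0.0.0/2 (H5) depth=2
  + 250.0.0.0/9 (H0) depth=9

== LOOKUPS ==
["H1","H4","H1","H4","H4","no-route"]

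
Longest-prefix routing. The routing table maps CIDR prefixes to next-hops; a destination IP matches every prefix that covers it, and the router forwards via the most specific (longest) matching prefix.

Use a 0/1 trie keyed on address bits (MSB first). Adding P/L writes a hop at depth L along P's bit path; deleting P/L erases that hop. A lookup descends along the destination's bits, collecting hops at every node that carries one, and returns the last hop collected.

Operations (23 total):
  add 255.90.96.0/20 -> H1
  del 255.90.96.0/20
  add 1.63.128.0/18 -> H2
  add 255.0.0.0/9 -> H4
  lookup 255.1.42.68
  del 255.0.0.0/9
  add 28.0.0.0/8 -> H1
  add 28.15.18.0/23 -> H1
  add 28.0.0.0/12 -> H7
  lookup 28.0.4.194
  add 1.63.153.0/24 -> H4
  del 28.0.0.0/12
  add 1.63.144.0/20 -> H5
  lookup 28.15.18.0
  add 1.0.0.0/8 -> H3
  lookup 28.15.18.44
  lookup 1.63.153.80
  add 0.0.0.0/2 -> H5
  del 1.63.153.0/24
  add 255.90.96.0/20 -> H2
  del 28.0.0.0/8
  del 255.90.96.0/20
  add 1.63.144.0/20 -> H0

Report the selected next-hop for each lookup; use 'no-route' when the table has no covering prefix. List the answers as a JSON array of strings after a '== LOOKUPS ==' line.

Apply in order:
  add 255.90.96.0/20 -> H1 at depth 20
  - 255.90.96.0/20 clear@20
  add 1.63.128.0/18 -> H2 at depth 18
  add 255.0.0.0/9 -> H4 at depth 9
  Q 255.1.42.68: descend 111111110 ; hops seen [H4] ; pick H4
  - 255.0.0.0/9 clear@9
  add 28.0.0.0/8 -> H1 at depth 8
  add 28.15.18.0/23 -> H1 at depth 23
  add 28.0.0.0/12 -> H7 at depth 12
  Q 28.0.4.194: descend 000111000000 ; hops seen [H1,H7] ; pick H7
  add 1.63.153.0/24 -> H4 at depth 24
  - 28.0.0.0/12 clear@12
  add 1.63.144.0/20 -> H5 at depth 20
  Q 28.15.18.0: descend 00011100000011110001001 ; hops seen [H1,H1] ; pick H1
  add 1.0.0.0/8 -> H3 at depth 8
  Q 28.15.18.44: descend 00011100000011110001001 ; hops seen [H1,H1] ; pick H1
  Q 1.63.153.80: descend 000000010011111110011001 ; hops seen [H3,H2,H5,H4] ; pick H4
  add 0.0.0.0/2 -> H5 at depth 2
  - 1.63.153.0/24 clear@24
  add 255.90.96.0/20 -> H2 at depth 20
  - 28.0.0.0/8 clear@8
  - 255.90.96.0/20 clear@20
  add 1.63.144.0/20 -> H0 at depth 20

== LOOKUPS ==
["H4","H7","H1","H1","H4"]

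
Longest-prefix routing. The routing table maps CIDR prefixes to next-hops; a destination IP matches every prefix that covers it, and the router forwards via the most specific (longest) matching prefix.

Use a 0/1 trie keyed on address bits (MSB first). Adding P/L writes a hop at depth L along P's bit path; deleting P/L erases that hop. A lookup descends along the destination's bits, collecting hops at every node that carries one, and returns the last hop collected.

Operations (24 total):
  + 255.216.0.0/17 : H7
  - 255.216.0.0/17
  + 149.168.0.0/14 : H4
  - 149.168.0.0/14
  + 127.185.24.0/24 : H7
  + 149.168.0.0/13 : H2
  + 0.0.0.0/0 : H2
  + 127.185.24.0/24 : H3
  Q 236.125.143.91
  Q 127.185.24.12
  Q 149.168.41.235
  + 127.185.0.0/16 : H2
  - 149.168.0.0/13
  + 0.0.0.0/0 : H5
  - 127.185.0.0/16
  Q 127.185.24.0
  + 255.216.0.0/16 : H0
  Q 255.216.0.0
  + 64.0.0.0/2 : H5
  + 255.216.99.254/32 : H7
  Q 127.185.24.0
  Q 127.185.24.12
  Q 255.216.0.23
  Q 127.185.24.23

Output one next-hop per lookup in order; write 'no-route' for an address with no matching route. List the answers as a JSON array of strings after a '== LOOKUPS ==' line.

Process each operation:
  + 255.216.0.0/17 (H7) depth=17
  - 255.216.0.0/17 clear@17
  + 149.168.0.0/14 (H4) depth=14
  - 149.168.0.0/14 clear@14
  + 127.185.24.0/24 (H7) depth=24
  + 149.168.0.0/13 (H2) depth=13
  + 0.0.0.0/0 (H2) depth=0
  + 127.185.24.0/24 (H3) depth=24
  Q 236.125.143.91: descend 111 ; hops seen [H2] ; pick H2
  Q 127.185.24.12: descend 011111111011100100011000 ; hops seen [H2,H3] ; pick H3
  Q 149.168.41.235: descend 10010101101010 ; hops seen [H2,H2] ; pick H2
  + 127.185.0.0/16 (H2) depth=16
  - 149.168.0.0/13 clear@13
  + 0.0.0.0/0 (H5) depth=0
  - 127.185.0.0/16 clear@16
  Q 127.185.24.0: descend 011111111011100100011000 ; hops seen [H5,H3] ; pick H3
  + 255.216.0.0/16 (H0) depth=16
  Q 255.216.0.0: descend 11111111110110000 ; hops seen [H5,H0] ; pick H0
  + 64.0.0.0/2 (H5) depth=2
  + 255.216.99.254/32 (H7) depth=32
  Q 127.185.24.0: descend 011111111011100100011000 ; hops seen [H5,H5,H3] ; pick H3
  Q 127.185.24.12: descend 011111111011100100011000 ; hops seen [H5,H5,H3] ; pick H3
  Q 255.216.0.23: descend 11111111110110000 ; hops seen [H5,H0] ; pick H0
  Q 127.185.24.23: descend 011111111011100100011000 ; hops seen [H5,H5,H3] ; pick H3

== LOOKUPS ==
["H2","H3","H2","H3","H0","H3","H3","H0","H3"]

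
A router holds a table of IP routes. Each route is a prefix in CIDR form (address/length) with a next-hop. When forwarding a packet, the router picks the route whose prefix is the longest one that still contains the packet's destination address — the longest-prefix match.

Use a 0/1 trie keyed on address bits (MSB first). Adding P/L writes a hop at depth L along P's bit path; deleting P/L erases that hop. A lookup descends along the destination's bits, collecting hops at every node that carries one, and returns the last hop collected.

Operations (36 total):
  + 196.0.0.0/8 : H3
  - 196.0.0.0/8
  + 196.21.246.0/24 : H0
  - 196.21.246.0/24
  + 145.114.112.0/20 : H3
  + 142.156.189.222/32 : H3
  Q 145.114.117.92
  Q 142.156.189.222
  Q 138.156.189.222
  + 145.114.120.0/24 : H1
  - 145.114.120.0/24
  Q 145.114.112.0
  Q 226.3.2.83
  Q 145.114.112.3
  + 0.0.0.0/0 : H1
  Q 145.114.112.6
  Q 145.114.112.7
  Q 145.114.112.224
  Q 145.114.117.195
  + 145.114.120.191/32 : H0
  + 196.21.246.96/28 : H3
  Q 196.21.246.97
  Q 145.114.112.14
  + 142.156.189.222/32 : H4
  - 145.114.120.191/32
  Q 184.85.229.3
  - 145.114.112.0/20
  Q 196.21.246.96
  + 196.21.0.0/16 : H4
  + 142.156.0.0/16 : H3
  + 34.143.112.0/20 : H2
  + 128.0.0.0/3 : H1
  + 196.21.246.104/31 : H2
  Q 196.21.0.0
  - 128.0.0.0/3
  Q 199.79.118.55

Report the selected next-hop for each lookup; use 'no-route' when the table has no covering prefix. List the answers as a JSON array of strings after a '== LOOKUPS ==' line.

Process each operation:
  add 196.0.0.0/8 -> H3 at depth 8
  - 196.0.0.0/8 clear@8
  add 196.21.246.0/24 -> H0 at depth 24
  - 196.21.246.0/24 clear@24
  add 145.114.112.0/20 -> H3 at depth 20
  add 142.156.189.222/32 -> H3 at depth 32
  Q 145.114.117.92: descend 10010001011100100111 ; hops seen [H3] ; pick H3
  Q 142.156.189.222: descend 10001110100111001011110111011110 ; hops seen [H3] ; pick H3
  Q 138.156.189.222: descend 10001 ; hops seen [∅] ; pick no-route
  add 145.114.120.0/24 -> H1 at depth 24
  - 145.114.120.0/24 clear@24
  Q 145.114.112.0: descend 10010001011100100111 ; hops seen [H3] ; pick H3
  Q 226.3.2.83: descend 11 ; hops seen [∅] ; pick no-route
  Q 145.114.112.3: descend 10010001011100100111 ; hops seen [H3] ; pick H3
  add 0.0.0.0/0 -> H1 at depth 0
  Q 145.114.112.6: descend 10010001011100100111 ; hops seen [H1,H3] ; pick H3
  Q 145.114.112.7: descend 10010001011100100111 ; hops seen [H1,H3] ; pick H3
  Q 145.114.112.224: descend 10010001011100100111 ; hops seen [H1,H3] ; pick H3
  Q 145.114.117.195: descend 10010001011100100111 ; hops seen [H1,H3] ; pick H3
  add 145.114.120.191/32 -> H0 at depth 32
  add 196.21.246.96/28 -> H3 at depth 28
  Q 196.21.246.97: descend 1100010000010101111101100110 ; hops seen [H1,H3] ; pick H3
  Q 145.114.112.14: descend 10010001011100100111 ; hops seen [H1,H3] ; pick H3
  add 142.156.189.222/32 -> H4 at depth 32
  - 145.114.120.191/32 clear@32
  Q 184.85.229.3: descend 10 ; hops seen [H1] ; pick H1
  - 145.114.112.0/20 clear@20
  Q 196.21.246.96: descend 1100010000010101111101100110 ; hops seen [H1,H3] ; pick H3
  add 196.21.0.0/16 -> H4 at depth 16
  add 142.156.0.0/16 -> H3 at depth 16
  add 34.143.112.0/20 -> H2 at depth 20
  add 128.0.0.0/3 -> H1 at depth 3
  add 196.21.246.104/31 -> H2 at depth 31
  Q 196.21.0.0: descend 1100010000010101 ; hops seen [H1,H4] ; pick H4
  - 128.0.0.0/3 clear@3
  Q 199.79.118.55: descend 110001 ; hops seen [H1] ; pick H1

== LOOKUPS ==
["H3","H3","no-route","H3","no-route","H3","H3","H3","H3","H3","H3","H3","H1","H3","H4","H1"]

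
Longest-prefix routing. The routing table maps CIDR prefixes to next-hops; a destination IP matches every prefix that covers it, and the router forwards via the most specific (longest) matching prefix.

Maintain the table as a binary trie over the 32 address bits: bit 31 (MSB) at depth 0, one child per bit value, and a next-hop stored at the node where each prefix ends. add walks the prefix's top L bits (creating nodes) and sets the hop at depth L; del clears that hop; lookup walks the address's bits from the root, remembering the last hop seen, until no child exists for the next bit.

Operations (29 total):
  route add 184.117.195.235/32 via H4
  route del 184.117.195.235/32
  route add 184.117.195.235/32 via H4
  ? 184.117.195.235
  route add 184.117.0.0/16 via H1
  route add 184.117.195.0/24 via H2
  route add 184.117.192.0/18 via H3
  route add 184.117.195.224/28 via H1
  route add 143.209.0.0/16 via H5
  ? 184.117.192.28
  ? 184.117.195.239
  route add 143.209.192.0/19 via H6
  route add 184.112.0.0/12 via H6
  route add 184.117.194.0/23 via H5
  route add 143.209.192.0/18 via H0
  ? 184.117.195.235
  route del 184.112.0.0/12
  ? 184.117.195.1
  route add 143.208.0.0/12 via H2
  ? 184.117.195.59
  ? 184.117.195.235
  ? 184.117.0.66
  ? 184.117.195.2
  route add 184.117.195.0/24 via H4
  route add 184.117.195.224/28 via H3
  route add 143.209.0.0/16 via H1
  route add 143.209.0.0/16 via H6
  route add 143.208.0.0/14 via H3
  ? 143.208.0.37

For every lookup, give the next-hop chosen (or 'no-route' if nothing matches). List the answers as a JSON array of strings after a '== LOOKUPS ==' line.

Process each operation:
  add 184.117.195.235/32 -> H4 at depth 32
  - 184.117.195.235/32 clear@32
  add 184.117.195.235/32 -> H4 at depth 32
  ? 184.117.195.235  path d0:-→d1:-→d2:-→d3:-→d4:-→d5:-→d6:-→d7:-→d8:-→d9:-→d10:-→d11:-→d12:-→d13:-→d14:-→d15:-→d16:-→d17:-→d18:-→d19:-→d20:-→d21:-→d22:-→d23:-→d24:-→d25:-→d26:-→d27:-→d28:-→d29:-→d30:-→d31:-→d32:H4  best=H4
  add 184.117.0.0/16 -> H1 at depth 16
  add 184.117.195.0/24 -> H2 at depth 24
  add 184.117.192.0/18 -> H3 at depth 18
  add 184.117.195.224/28 -> H1 at depth 28
  add 143.209.0.0/16 -> H5 at depth 16
  ? 184.117.192.28  path d0:-→d1:-→d2:-→d3:-→d4:-→d5:-→d6:-→d7:-→d8:-→d9:-→d10:-→d11:-→d12:-→d13:-→d14:-→d15:-→d16:H1→d17:-→d18:H3→d19:-→d20:-→d21:-→d22:-  best=H3
  ? 184.117.195.239  path d0:-→d1:-→d2:-→d3:-→d4:-→d5:-→d6:-→d7:-→d8:-→d9:-→d10:-→d11:-→d12:-→d13:-→d14:-→d15:-→d16:H1→d17:-→d18:H3→d19:-→d20:-→d21:-→d22:-→d23:-→d24:H2→d25:-→d26:-→d27:-→d28:H1→d29:-  best=H1
  add 143.209.192.0/19 -> H6 at depth 19
  add 184.112.0.0/12 -> H6 at depth 12
  add 184.117.194.0/23 -> H5 at depth 23
  add 143.209.192.0/18 -> H0 at depth 18
  ? 184.117.195.235  path d0:-→d1:-→d2:-→d3:-→d4:-→d5:-→d6:-→d7:-→d8:-→d9:-→d10:-→d11:-→d12:H6→d13:-→d14:-→d15:-→d16:H1→d17:-→d18:H3→d19:-→d20:-→d21:-→d22:-→d23:H5→d24:H2→d25:-→d26:-→d27:-→d28:H1→d29:-→d30:-→d31:-→d32:H4  best=H4
  - 184.112.0.0/12 clear@12
  ? 184.117.195.1  path d0:-→d1:-→d2:-→d3:-→d4:-→d5:-→d6:-→d7:-→d8:-→d9:-→d10:-→d11:-→d12:-→d13:-→d14:-→d15:-→d16:H1→d17:-→d18:H3→d19:-→d20:-→d21:-→d22:-→d23:H5→d24:H2  best=H2
  add 143.208.0.0/12 -> H2 at depth 12
  ? 184.117.195.59  path d0:-→d1:-→d2:-→d3:-→d4:-→d5:-→d6:-→d7:-→d8:-→d9:-→d10:-→d11:-→d12:-→d13:-→d14:-→d15:-→d16:H1→d17:-→d18:H3→d19:-→d20:-→d21:-→d22:-→d23:H5→d24:H2  best=H2
  ? 184.117.195.235  path d0:-→d1:-→d2:-→d3:-→d4:-→d5:-→d6:-→d7:-→d8:-→d9:-→d10:-→d11:-→d12:-→d13:-→d14:-→d15:-→d16:H1→d17:-→d18:H3→d19:-→d20:-→d21:-→d22:-→d23:H5→d24:H2→d25:-→d26:-→d27:-→d28:H1→d29:-→d30:-→d31:-→d32:H4  best=H4
  ? 184.117.0.66  path d0:-→d1:-→d2:-→d3:-→d4:-→d5:-→d6:-→d7:-→d8:-→d9:-→d10:-→d11:-→d12:-→d13:-→d14:-→d15:-→d16:H1  best=H1
  ? 184.117.195.2  path d0:-→d1:-→d2:-→d3:-→d4:-→d5:-→d6:-→d7:-→d8:-→d9:-→d10:-→d11:-→d12:-→d13:-→d14:-→d15:-→d16:H1→d17:-→d18:H3→d19:-→d20:-→d21:-→d22:-→d23:H5→d24:H2  best=H2
  add 184.117.195.0/24 -> H4 at depth 24
  add 184.117.195.224/28 -> H3 at depth 28
  add 143.209.0.0/16 -> H1 at depth 16
  add 143.209.0.0/16 -> H6 at depth 16
  add 143.208.0.0/14 -> H3 at depth 14
  ? 143.208.0.37  path d0:-→d1:-→d2:-→d3:-→d4:-→d5:-→d6:-→d7:-→d8:-→d9:-→d10:-→d11:-→d12:H2→d13:-→d14:H3→d15:-  best=H3

== LOOKUPS ==
["H4","H3","H1","H4","H2","H2","H4","H1","H2","H3"]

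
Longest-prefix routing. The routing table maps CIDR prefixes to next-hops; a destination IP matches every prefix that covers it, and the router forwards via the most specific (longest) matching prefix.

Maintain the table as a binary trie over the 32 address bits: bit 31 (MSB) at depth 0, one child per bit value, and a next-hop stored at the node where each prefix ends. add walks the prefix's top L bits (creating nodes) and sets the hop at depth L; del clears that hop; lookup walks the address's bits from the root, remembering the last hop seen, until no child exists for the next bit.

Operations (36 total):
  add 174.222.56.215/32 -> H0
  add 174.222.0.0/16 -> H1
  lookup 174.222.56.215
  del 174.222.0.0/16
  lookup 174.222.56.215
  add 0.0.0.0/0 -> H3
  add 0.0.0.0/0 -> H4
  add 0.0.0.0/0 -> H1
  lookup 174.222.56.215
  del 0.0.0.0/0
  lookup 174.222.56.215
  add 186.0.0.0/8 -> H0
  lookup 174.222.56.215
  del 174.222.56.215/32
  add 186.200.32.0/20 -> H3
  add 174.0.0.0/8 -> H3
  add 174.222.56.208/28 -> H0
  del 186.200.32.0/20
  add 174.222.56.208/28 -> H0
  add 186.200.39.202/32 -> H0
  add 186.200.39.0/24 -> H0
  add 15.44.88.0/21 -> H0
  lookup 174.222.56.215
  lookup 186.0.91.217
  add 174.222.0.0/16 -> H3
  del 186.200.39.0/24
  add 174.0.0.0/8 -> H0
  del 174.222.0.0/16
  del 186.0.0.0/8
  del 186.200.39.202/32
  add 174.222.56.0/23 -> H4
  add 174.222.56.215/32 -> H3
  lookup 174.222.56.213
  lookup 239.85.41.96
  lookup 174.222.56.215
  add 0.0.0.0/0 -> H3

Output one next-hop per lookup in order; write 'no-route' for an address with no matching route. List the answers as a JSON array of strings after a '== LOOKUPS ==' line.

Trace:
  add 174.222.56.215/32 -> H0 at depth 32
  add 174.222.0.0/16 -> H1 at depth 16
  ? 174.222.56.215  path d0:-→d1:-→d2:-→d3:-→d4:-→d5:-→d6:-→d7:-→d8:-→d9:-→d10:-→d11:-→d12:-→d13:-→d14:-→d15:-→d16:H1→d17:-→d18:-→d19:-→d20:-→d21:-→d22:-→d23:-→d24:-→d25:-→d26:-→d27:-→d28:-→d29:-→d30:-→d31:-→d32:H0  best=H0
  del 174.222.0.0/16 (clear depth 16)
  ? 174.222.56.215  path d0:-→d1:-→d2:-→d3:-→d4:-→d5:-→d6:-→d7:-→d8:-→d9:-→d10:-→d11:-→d12:-→d13:-→d14:-→d15:-→d16:-→d17:-→d18:-→d19:-→d20:-→d21:-→d22:-→d23:-→d24:-→d25:-→d26:-→d27:-→d28:-→d29:-→d30:-→d31:-→d32:H0  best=H0
  add 0.0.0.0/0 -> H3 at depth 0
  add 0.0.0.0/0 -> H4 at depth 0
  add 0.0.0.0/0 -> H1 at depth 0
  ? 174.222.56.215  path d0:H1→d1:-→d2:-→d3:-→d4:-→d5:-→d6:-→d7:-→d8:-→d9:-→d10:-→d11:-→d12:-→d13:-→d14:-→d15:-→d16:-→d17:-→d18:-→d19:-→d20:-→d21:-→d22:-→d23:-→d24:-→d25:-→d26:-→d27:-→d28:-→d29:-→d30:-→d31:-→d32:H0  best=H0
  del 0.0.0.0/0 (clear depth 0)
  ? 174.222.56.215  path d0:-→d1:-→d2:-→d3:-→d4:-→d5:-→d6:-→d7:-→d8:-→d9:-→d10:-→d11:-→d12:-→d13:-→d14:-→d15:-→d16:-→d17:-→d18:-→d19:-→d20:-→d21:-→d22:-→d23:-→d24:-→d25:-→d26:-→d27:-→d28:-→d29:-→d30:-→d31:-→d32:H0  best=H0
  add 186.0.0.0/8 -> H0 at depth 8
  ? 174.222.56.215  path d0:-→d1:-→d2:-→d3:-→d4:-→d5:-→d6:-→d7:-→d8:-→d9:-→d10:-→d11:-→d12:-→d13:-→d14:-→d15:-→d16:-→d17:-→d18:-→d19:-→d20:-→d21:-→d22:-→d23:-→d24:-→d25:-→d26:-→d27:-→d28:-→d29:-→d30:-→d31:-→d32:H0  best=H0
  del 174.222.56.215/32 (clear depth 32)
  add 186.200.32.0/20 -> H3 at depth 20
  add 174.0.0.0/8 -> H3 at depth 8
  add 174.222.56.208/28 -> H0 at depth 28
  del 186.200.32.0/20 (clear depth 20)
  add 174.222.56.208/28 -> H0 at depth 28
  add 186.200.39.202/32 -> H0 at depth 32
  add 186.200.39.0/24 -> H0 at depth 24
  add 15.44.88.0/21 -> H0 at depth 21
  ? 174.222.56.215  path d0:-→d1:-→d2:-→d3:-→d4:-→d5:-→d6:-→d7:-→d8:H3→d9:-→d10:-→d11:-→d12:-→d13:-→d14:-→d15:-→d16:-→d17:-→d18:-→d19:-→d20:-→d21:-→d22:-→d23:-→d24:-→d25:-→d26:-→d27:-→d28:H0→d29:-→d30:-→d31:-→d32:-  best=H0
  ? 186.0.91.217  path d0:-→d1:-→d2:-→d3:-→d4:-→d5:-→d6:-→d7:-→d8:H0  best=H0
  add 174.222.0.0/16 -> H3 at depth 16
  del 186.200.39.0/24 (clear depth 24)
  add 174.0.0.0/8 -> H0 at depth 8
  del 174.222.0.0/16 (clear depth 16)
  del 186.0.0.0/8 (clear depth 8)
  del 186.200.39.202/32 (clear depth 32)
  add 174.222.56.0/23 -> H4 at depth 23
  add 174.222.56.215/32 -> H3 at depth 32
  ? 174.222.56.213  path d0:-→d1:-→d2:-→d3:-→d4:-→d5:-→d6:-→d7:-→d8:H0→d9:-→d10:-→d11:-→d12:-→d13:-→d14:-→d15:-→d16:-→d17:-→d18:-→d19:-→d20:-→d21:-→d22:-→d23:H4→d24:-→d25:-→d26:-→d27:-→d28:H0→d29:-→d30:-  best=H0
  ? 239.85.41.96  path d0:-→d1:-  best=no-route
  ? 174.222.56.215  path d0:-→d1:-→d2:-→d3:-→d4:-→d5:-→d6:-→d7:-→d8:H0→d9:-→d10:-→d11:-→d12:-→d13:-→d14:-→d15:-→d16:-→d17:-→d18:-→d19:-→d20:-→d21:-→d22:-→d23:H4→d24:-→d25:-→d26:-→d27:-→d28:H0→d29:-→d30:-→d31:-→d32:H3  best=H3
  add 0.0.0.0/0 -> H3 at depth 0

== LOOKUPS ==
["H0","H0","H0","H0","H0","H0","H0","H0","no-route","H3"]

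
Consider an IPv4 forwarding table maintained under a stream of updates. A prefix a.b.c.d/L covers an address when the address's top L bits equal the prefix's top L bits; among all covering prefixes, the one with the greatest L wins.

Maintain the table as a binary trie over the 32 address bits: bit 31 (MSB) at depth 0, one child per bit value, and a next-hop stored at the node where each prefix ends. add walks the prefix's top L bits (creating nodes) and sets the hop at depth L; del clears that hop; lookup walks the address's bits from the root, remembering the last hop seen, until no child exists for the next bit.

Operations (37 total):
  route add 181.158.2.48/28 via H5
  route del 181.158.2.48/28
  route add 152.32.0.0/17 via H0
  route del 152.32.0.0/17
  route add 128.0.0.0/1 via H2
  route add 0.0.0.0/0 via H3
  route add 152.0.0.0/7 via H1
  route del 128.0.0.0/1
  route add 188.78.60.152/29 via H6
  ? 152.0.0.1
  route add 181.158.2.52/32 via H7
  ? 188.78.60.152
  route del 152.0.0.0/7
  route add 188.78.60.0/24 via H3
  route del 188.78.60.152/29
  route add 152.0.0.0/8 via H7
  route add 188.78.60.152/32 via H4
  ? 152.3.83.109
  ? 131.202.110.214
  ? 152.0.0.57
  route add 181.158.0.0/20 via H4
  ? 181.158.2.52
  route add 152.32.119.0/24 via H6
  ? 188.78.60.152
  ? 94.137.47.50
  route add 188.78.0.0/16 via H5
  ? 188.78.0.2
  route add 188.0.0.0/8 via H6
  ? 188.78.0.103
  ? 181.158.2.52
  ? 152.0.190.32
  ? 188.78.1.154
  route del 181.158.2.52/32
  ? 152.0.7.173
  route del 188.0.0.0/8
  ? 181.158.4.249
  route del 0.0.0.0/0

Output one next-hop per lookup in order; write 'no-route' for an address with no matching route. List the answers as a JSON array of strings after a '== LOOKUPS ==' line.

Process each operation:
  add 181.158.2.48/28 -> H5 at depth 28
  del 181.158.2.48/28 (clear depth 28)
  add 152.32.0.0/17 -> H0 at depth 17
  del 152.32.0.0/17 (clear depth 17)
  add 128.0.0.0/1 -> H2 at depth 1
  add 0.0.0.0/0 -> H3 at depth 0
  add 152.0.0.0/7 -> H1 at depth 7
  del 128.0.0.0/1 (clear depth 1)
  add 188.78.60.152/29 -> H6 at depth 29
  lookup 152.0.0.1: bits 1001100000 walk d0:H3→d1:-→d2:-→d3:-→d4:-→d5:-→d6:-→d7:H1→d8:-→d9:-→d10:- -> H1
  add 181.158.2.52/32 -> H7 at depth 32
  lookup 188.78.60.152: bits 10111100010011100011110010011 walk d0:H3→d1:-→d2:-→d3:-→d4:-→d5:-→d6:-→d7:-→d8:-→d9:-→d10:-→d11:-→d12:-→d13:-→d14:-→d15:-→d16:-→d17:-→d18:-→d19:-→d20:-→d21:-→d22:-→d23:-→d24:-→d25:-→d26:-→d27:-→d28:-→d29:H6 -> H6
  del 152.0.0.0/7 (clear depth 7)
  add 188.78.60.0/24 -> H3 at depth 24
  del 188.78.60.152/29 (clear depth 29)
  add 152.0.0.0/8 -> H7 at depth 8
  add 188.78.60.152/32 -> H4 at depth 32
  lookup 152.3.83.109: bits 1001100000 walk d0:H3→d1:-→d2:-→d3:-→d4:-→d5:-→d6:-→d7:-→d8:H7→d9:-→d10:- -> H7
  lookup 131.202.110.214: bits 100 walk d0:H3→d1:-→d2:-→d3:- -> H3
  lookup 152.0.0.57: bits 1001100000 walk d0:H3→d1:-→d2:-→d3:-→d4:-→d5:-→d6:-→d7:-→d8:H7→d9:-→d10:- -> H7
  add 181.158.0.0/20 -> H4 at depth 20
  lookup 181.158.2.52: bits 10110101100111100000001000110100 walk d0:H3→d1:-→d2:-→d3:-→d4:-→d5:-→d6:-→d7:-→d8:-→d9:-→d10:-→d11:-→d12:-→d13:-→d14:-→d15:-→d16:-→d17:-→d18:-→d19:-→d20:H4→d21:-→d22:-→d23:-→d24:-→d25:-→d26:-→d27:-→d28:-→d29:-→d30:-→d31:-→d32:H7 -> H7
  add 152.32.119.0/24 -> H6 at depth 24
  lookup 188.78.60.152: bits 10111100010011100011110010011000 walk d0:H3→d1:-→d2:-→d3:-→d4:-→d5:-→d6:-→d7:-→d8:-→d9:-→d10:-→d11:-→d12:-→d13:-→d14:-→d15:-→d16:-→d17:-→d18:-→d19:-→d20:-→d21:-→d22:-→d23:-→d24:H3→d25:-→d26:-→d27:-→d28:-→d29:-→d30:-→d31:-→d32:H4 -> H4
  lookup 94.137.47.50: bits ε walk d0:H3 -> H3
  add 188.78.0.0/16 -> H5 at depth 16
  lookup 188.78.0.2: bits 101111000100111000 walk d0:H3→d1:-→d2:-→d3:-→d4:-→d5:-→d6:-→d7:-→d8:-→d9:-→d10:-→d11:-→d12:-→d13:-→d14:-→d15:-→d16:H5→d17:-→d18:- -> H5
  add 188.0.0.0/8 -> H6 at depth 8
  lookup 188.78.0.103: bits 101111000100111000 walk d0:H3→d1:-→d2:-→d3:-→d4:-→d5:-→d6:-→d7:-→d8:H6→d9:-→d10:-→d11:-→d12:-→d13:-→d14:-→d15:-→d16:H5→d17:-→d18:- -> H5
  lookup 181.158.2.52: bits 10110101100111100000001000110100 walk d0:H3→d1:-→d2:-→d3:-→d4:-→d5:-→d6:-→d7:-→d8:-→d9:-→d10:-→d11:-→d12:-→d13:-→d14:-→d15:-→d16:-→d17:-→d18:-→d19:-→d20:H4→d21:-→d22:-→d23:-→d24:-→d25:-→d26:-→d27:-→d28:-→d29:-→d30:-→d31:-→d32:H7 -> H7
  lookup 152.0.190.32: bits 1001100000 walk d0:H3→d1:-→d2:-→d3:-→d4:-→d5:-→d6:-→d7:-→d8:H7→d9:-→d10:- -> H7
  lookup 188.78.1.154: bits 101111000100111000 walk d0:H3→d1:-→d2:-→d3:-→d4:-→d5:-→d6:-→d7:-→d8:H6→d9:-→d10:-→d11:-→d12:-→d13:-→d14:-→d15:-→d16:H5→d17:-→d18:- -> H5
  del 181.158.2.52/32 (clear depth 32)
  lookup 152.0.7.173: bits 1001100000 walk d0:H3→d1:-→d2:-→d3:-→d4:-→d5:-→d6:-→d7:-→d8:H7→d9:-→d10:- -> H7
  del 188.0.0.0/8 (clear depth 8)
  lookup 181.158.4.249: bits 101101011001111000000 walk d0:H3→d1:-→d2:-→d3:-→d4:-→d5:-→d6:-→d7:-→d8:-→d9:-→d10:-→d11:-→d12:-→d13:-→d14:-→d15:-→d16:-→d17:-→d18:-→d19:-→d20:H4→d21:- -> H4
  del 0.0.0.0/0 (clear depth 0)

== LOOKUPS ==
["H1","H6","H7","H3","H7","H7","H4","H3","H5","H5","H7","H7","H5","H7","H4"]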